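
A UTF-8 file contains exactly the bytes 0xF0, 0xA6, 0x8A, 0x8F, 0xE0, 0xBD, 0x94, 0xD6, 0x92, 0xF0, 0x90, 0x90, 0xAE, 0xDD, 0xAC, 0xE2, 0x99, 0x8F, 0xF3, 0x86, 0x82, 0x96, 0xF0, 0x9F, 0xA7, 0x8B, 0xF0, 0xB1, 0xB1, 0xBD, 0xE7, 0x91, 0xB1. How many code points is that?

10

Byte at offset 0: 0xF0 = 11110000 → 4-byte char (#1). Advance 4.
Byte at offset 4: 0xE0 = 11100000 → 3-byte char (#2). Advance 3.
Byte at offset 7: 0xD6 = 11010110 → 2-byte char (#3). Advance 2.
Byte at offset 9: 0xF0 = 11110000 → 4-byte char (#4). Advance 4.
Byte at offset 13: 0xDD = 11011101 → 2-byte char (#5). Advance 2.
Byte at offset 15: 0xE2 = 11100010 → 3-byte char (#6). Advance 3.
Byte at offset 18: 0xF3 = 11110011 → 4-byte char (#7). Advance 4.
Byte at offset 22: 0xF0 = 11110000 → 4-byte char (#8). Advance 4.
Byte at offset 26: 0xF0 = 11110000 → 4-byte char (#9). Advance 4.
Byte at offset 30: 0xE7 = 11100111 → 3-byte char (#10). Advance 3.
Reached end at offset 33 after 10 code points.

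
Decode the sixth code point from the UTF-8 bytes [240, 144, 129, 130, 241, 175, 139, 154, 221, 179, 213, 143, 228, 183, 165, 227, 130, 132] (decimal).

Offset 0: leading byte 0xF0 = 11110000 → 4-byte char #1 = F0 90 81 82.
Offset 4: leading byte 0xF1 = 11110001 → 4-byte char #2 = F1 AF 8B 9A.
Offset 8: leading byte 0xDD = 11011101 → 2-byte char #3 = DD B3.
Offset 10: leading byte 0xD5 = 11010101 → 2-byte char #4 = D5 8F.
Offset 12: leading byte 0xE4 = 11100100 → 3-byte char #5 = E4 B7 A5.
Offset 15: leading byte 0xE3 = 11100011 → 3-byte char #6 = E3 82 84.
Leading byte 0xE3 = 11100011 matches 1110xxxx → 3-byte sequence.
Byte 1: 0xE3 = 11100011, payload 0011 (4 bits).
Byte 2: 0x82 = 10000010 (10xxxxxx ✓), payload 000010.
Byte 3: 0x84 = 10000100 (10xxxxxx ✓), payload 000100.
Concatenate: 0011000010000100 = 0x3084 (16 bits → U+3084).

U+3084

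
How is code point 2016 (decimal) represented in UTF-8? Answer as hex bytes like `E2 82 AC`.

U+07E0 = 0x7E0 = 2016 decimal. In range U+0080–U+07FF → 2-byte form: 110xxxxx 10xxxxxx.
Binary (11 bits): 11111100000.
Split 5+6: 11111 | 100000.
Byte 1: 11011111 = 0xDF.
Byte 2: 10100000 = 0xA0.

DF A0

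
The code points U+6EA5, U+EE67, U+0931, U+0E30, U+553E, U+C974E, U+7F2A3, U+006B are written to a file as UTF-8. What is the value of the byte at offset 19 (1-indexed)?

0x8E

1-indexed offset 19 is 0-indexed offset 18.
U+6EA5 → 3-byte form E6 BA A5 at offsets 0–2.
U+EE67 → 3-byte form EE B9 A7 at offsets 3–5.
U+0931 → 3-byte form E0 A4 B1 at offsets 6–8.
U+0E30 → 3-byte form E0 B8 B0 at offsets 9–11.
U+553E → 3-byte form E5 94 BE at offsets 12–14.
U+C974E → 4-byte form F3 89 9D 8E at offsets 15–18.
Offset 18 falls in char 6's range; it's byte 4 of F3 89 9D 8E = 0x8E.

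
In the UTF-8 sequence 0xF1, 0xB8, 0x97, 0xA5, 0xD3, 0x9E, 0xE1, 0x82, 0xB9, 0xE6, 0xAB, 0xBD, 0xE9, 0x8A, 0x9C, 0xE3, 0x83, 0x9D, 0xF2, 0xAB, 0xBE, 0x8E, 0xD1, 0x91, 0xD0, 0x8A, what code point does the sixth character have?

U+30DD

Offset 0: leading byte 0xF1 = 11110001 → 4-byte char #1 = F1 B8 97 A5.
Offset 4: leading byte 0xD3 = 11010011 → 2-byte char #2 = D3 9E.
Offset 6: leading byte 0xE1 = 11100001 → 3-byte char #3 = E1 82 B9.
Offset 9: leading byte 0xE6 = 11100110 → 3-byte char #4 = E6 AB BD.
Offset 12: leading byte 0xE9 = 11101001 → 3-byte char #5 = E9 8A 9C.
Offset 15: leading byte 0xE3 = 11100011 → 3-byte char #6 = E3 83 9D.
Leading byte 0xE3 = 11100011 matches 1110xxxx → 3-byte sequence.
Byte 1: 0xE3 = 11100011, payload 0011 (4 bits).
Byte 2: 0x83 = 10000011 (10xxxxxx ✓), payload 000011.
Byte 3: 0x9D = 10011101 (10xxxxxx ✓), payload 011101.
Concatenate: 0011000011011101 = 0x30DD (16 bits → U+30DD).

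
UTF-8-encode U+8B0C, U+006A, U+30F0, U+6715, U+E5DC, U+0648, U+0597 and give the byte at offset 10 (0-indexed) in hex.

0xEE

U+8B0C → 3-byte form E8 AC 8C at offsets 0–2.
U+006A → 1-byte form 6A at offsets 3–3.
U+30F0 → 3-byte form E3 83 B0 at offsets 4–6.
U+6715 → 3-byte form E6 9C 95 at offsets 7–9.
U+E5DC → 3-byte form EE 97 9C at offsets 10–12.
Offset 10 falls in char 5's range; it's byte 1 of EE 97 9C = 0xEE.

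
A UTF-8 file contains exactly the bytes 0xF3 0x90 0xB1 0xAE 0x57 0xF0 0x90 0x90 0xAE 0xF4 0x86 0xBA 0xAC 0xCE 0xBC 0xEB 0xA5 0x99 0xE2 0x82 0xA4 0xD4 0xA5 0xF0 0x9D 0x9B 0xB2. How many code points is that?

9

Byte at offset 0: 0xF3 = 11110011 → 4-byte char (#1). Advance 4.
Byte at offset 4: 0x57 = 01010111 → 1-byte char (#2). Advance 1.
Byte at offset 5: 0xF0 = 11110000 → 4-byte char (#3). Advance 4.
Byte at offset 9: 0xF4 = 11110100 → 4-byte char (#4). Advance 4.
Byte at offset 13: 0xCE = 11001110 → 2-byte char (#5). Advance 2.
Byte at offset 15: 0xEB = 11101011 → 3-byte char (#6). Advance 3.
Byte at offset 18: 0xE2 = 11100010 → 3-byte char (#7). Advance 3.
Byte at offset 21: 0xD4 = 11010100 → 2-byte char (#8). Advance 2.
Byte at offset 23: 0xF0 = 11110000 → 4-byte char (#9). Advance 4.
Reached end at offset 27 after 9 code points.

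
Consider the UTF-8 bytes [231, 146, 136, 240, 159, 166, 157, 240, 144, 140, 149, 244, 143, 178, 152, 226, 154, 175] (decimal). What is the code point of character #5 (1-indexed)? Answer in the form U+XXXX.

Offset 0: leading byte 0xE7 = 11100111 → 3-byte char #1 = E7 92 88.
Offset 3: leading byte 0xF0 = 11110000 → 4-byte char #2 = F0 9F A6 9D.
Offset 7: leading byte 0xF0 = 11110000 → 4-byte char #3 = F0 90 8C 95.
Offset 11: leading byte 0xF4 = 11110100 → 4-byte char #4 = F4 8F B2 98.
Offset 15: leading byte 0xE2 = 11100010 → 3-byte char #5 = E2 9A AF.
Leading byte 0xE2 = 11100010 matches 1110xxxx → 3-byte sequence.
Byte 1: 0xE2 = 11100010, payload 0010 (4 bits).
Byte 2: 0x9A = 10011010 (10xxxxxx ✓), payload 011010.
Byte 3: 0xAF = 10101111 (10xxxxxx ✓), payload 101111.
Concatenate: 0010011010101111 = 0x26AF (16 bits → U+26AF).

U+26AF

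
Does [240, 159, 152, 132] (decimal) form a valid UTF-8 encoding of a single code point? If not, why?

Leading byte 0xF0 = 11110000 → 4-byte form.
Continuation bytes 0x9F=10011111, 0x98=10011000, 0x84=10000100 all match 10xxxxxx.
Decoded value 0x1F604 is ≥ 0x10000 (shortest form) and not a surrogate.

valid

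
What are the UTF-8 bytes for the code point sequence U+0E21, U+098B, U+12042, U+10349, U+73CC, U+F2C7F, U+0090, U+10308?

E0 B8 A1 E0 A6 8B F0 92 81 82 F0 90 8D 89 E7 8F 8C F3 B2 B1 BF C2 90 F0 90 8C 88

U+0E21: 3-byte form → E0 B8 A1.
U+098B: 3-byte form → E0 A6 8B.
U+12042: 4-byte form → F0 92 81 82.
U+10349: 4-byte form → F0 90 8D 89.
U+73CC: 3-byte form → E7 8F 8C.
U+F2C7F: 4-byte form → F3 B2 B1 BF.
U+0090: 2-byte form → C2 90.
U+10308: 4-byte form → F0 90 8C 88.
Concatenated (27 bytes): E0 B8 A1 E0 A6 8B F0 92 81 82 F0 90 8D 89 E7 8F 8C F3 B2 B1 BF C2 90 F0 90 8C 88.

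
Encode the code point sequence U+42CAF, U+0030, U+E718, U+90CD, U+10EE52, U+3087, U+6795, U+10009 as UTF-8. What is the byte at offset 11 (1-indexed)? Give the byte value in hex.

0x8D

1-indexed offset 11 is 0-indexed offset 10.
U+42CAF → 4-byte form F1 82 B2 AF at offsets 0–3.
U+0030 → 1-byte form 30 at offsets 4–4.
U+E718 → 3-byte form EE 9C 98 at offsets 5–7.
U+90CD → 3-byte form E9 83 8D at offsets 8–10.
Offset 10 falls in char 4's range; it's byte 3 of E9 83 8D = 0x8D.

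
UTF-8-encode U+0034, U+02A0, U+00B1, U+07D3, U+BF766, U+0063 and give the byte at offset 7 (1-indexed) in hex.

1-indexed offset 7 is 0-indexed offset 6.
U+0034 → 1-byte form 34 at offsets 0–0.
U+02A0 → 2-byte form CA A0 at offsets 1–2.
U+00B1 → 2-byte form C2 B1 at offsets 3–4.
U+07D3 → 2-byte form DF 93 at offsets 5–6.
Offset 6 falls in char 4's range; it's byte 2 of DF 93 = 0x93.

0x93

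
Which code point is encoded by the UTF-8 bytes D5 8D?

Leading byte 0xD5 = 11010101 matches 110xxxxx → 2-byte sequence.
Byte 1: 0xD5 = 11010101, payload 10101 (5 bits).
Byte 2: 0x8D = 10001101 (10xxxxxx ✓), payload 001101.
Concatenate: 10101001101 = 0x54D (11 bits → U+054D).

U+054D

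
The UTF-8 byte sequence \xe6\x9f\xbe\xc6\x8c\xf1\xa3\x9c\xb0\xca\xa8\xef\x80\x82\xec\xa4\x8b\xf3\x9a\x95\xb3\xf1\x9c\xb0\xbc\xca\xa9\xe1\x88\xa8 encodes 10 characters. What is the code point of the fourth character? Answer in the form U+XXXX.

Offset 0: leading byte 0xE6 = 11100110 → 3-byte char #1 = E6 9F BE.
Offset 3: leading byte 0xC6 = 11000110 → 2-byte char #2 = C6 8C.
Offset 5: leading byte 0xF1 = 11110001 → 4-byte char #3 = F1 A3 9C B0.
Offset 9: leading byte 0xCA = 11001010 → 2-byte char #4 = CA A8.
Leading byte 0xCA = 11001010 matches 110xxxxx → 2-byte sequence.
Byte 1: 0xCA = 11001010, payload 01010 (5 bits).
Byte 2: 0xA8 = 10101000 (10xxxxxx ✓), payload 101000.
Concatenate: 01010101000 = 0x2A8 (11 bits → U+02A8).

U+02A8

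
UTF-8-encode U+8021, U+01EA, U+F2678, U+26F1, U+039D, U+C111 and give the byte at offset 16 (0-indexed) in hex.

0x91

U+8021 → 3-byte form E8 80 A1 at offsets 0–2.
U+01EA → 2-byte form C7 AA at offsets 3–4.
U+F2678 → 4-byte form F3 B2 99 B8 at offsets 5–8.
U+26F1 → 3-byte form E2 9B B1 at offsets 9–11.
U+039D → 2-byte form CE 9D at offsets 12–13.
U+C111 → 3-byte form EC 84 91 at offsets 14–16.
Offset 16 falls in char 6's range; it's byte 3 of EC 84 91 = 0x91.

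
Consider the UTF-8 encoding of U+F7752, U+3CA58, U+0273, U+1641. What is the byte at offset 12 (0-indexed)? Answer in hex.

U+F7752 → 4-byte form F3 B7 9D 92 at offsets 0–3.
U+3CA58 → 4-byte form F0 BC A9 98 at offsets 4–7.
U+0273 → 2-byte form C9 B3 at offsets 8–9.
U+1641 → 3-byte form E1 99 81 at offsets 10–12.
Offset 12 falls in char 4's range; it's byte 3 of E1 99 81 = 0x81.

0x81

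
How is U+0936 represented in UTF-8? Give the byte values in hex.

U+0936 = 0x936 = 2358 decimal. In range U+0800–U+FFFF → 3-byte form: 1110xxxx 10xxxxxx 10xxxxxx.
Binary (16 bits): 0000100100110110.
Split 4+6+6: 0000 | 100100 | 110110.
Byte 1: 11100000 = 0xE0.
Byte 2: 10100100 = 0xA4.
Byte 3: 10110110 = 0xB6.

E0 A4 B6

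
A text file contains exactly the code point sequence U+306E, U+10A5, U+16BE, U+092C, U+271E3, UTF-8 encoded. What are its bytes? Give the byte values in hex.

E3 81 AE E1 82 A5 E1 9A BE E0 A4 AC F0 A7 87 A3

U+306E: 3-byte form → E3 81 AE.
U+10A5: 3-byte form → E1 82 A5.
U+16BE: 3-byte form → E1 9A BE.
U+092C: 3-byte form → E0 A4 AC.
U+271E3: 4-byte form → F0 A7 87 A3.
Concatenated (16 bytes): E3 81 AE E1 82 A5 E1 9A BE E0 A4 AC F0 A7 87 A3.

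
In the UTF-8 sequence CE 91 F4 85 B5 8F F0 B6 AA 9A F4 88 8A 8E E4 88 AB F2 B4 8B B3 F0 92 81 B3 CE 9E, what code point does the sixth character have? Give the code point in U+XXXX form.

U+B42F3

Offset 0: leading byte 0xCE = 11001110 → 2-byte char #1 = CE 91.
Offset 2: leading byte 0xF4 = 11110100 → 4-byte char #2 = F4 85 B5 8F.
Offset 6: leading byte 0xF0 = 11110000 → 4-byte char #3 = F0 B6 AA 9A.
Offset 10: leading byte 0xF4 = 11110100 → 4-byte char #4 = F4 88 8A 8E.
Offset 14: leading byte 0xE4 = 11100100 → 3-byte char #5 = E4 88 AB.
Offset 17: leading byte 0xF2 = 11110010 → 4-byte char #6 = F2 B4 8B B3.
Leading byte 0xF2 = 11110010 matches 11110xxx → 4-byte sequence.
Byte 1: 0xF2 = 11110010, payload 010 (3 bits).
Byte 2: 0xB4 = 10110100 (10xxxxxx ✓), payload 110100.
Byte 3: 0x8B = 10001011 (10xxxxxx ✓), payload 001011.
Byte 4: 0xB3 = 10110011 (10xxxxxx ✓), payload 110011.
Concatenate: 010110100001011110011 = 0xB42F3 (21 bits → U+B42F3).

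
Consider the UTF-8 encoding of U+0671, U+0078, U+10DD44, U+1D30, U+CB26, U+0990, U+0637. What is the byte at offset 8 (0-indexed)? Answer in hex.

U+0671 → 2-byte form D9 B1 at offsets 0–1.
U+0078 → 1-byte form 78 at offsets 2–2.
U+10DD44 → 4-byte form F4 8D B5 84 at offsets 3–6.
U+1D30 → 3-byte form E1 B4 B0 at offsets 7–9.
Offset 8 falls in char 4's range; it's byte 2 of E1 B4 B0 = 0xB4.

0xB4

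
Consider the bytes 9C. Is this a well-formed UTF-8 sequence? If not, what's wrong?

invalid (continuation byte with no leading byte)

Byte 0x9C = 10011100 has the form 10xxxxxx — a continuation byte — but there is no preceding leading byte.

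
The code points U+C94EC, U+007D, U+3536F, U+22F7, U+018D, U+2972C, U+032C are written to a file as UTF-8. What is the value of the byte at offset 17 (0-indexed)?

U+C94EC → 4-byte form F3 89 93 AC at offsets 0–3.
U+007D → 1-byte form 7D at offsets 4–4.
U+3536F → 4-byte form F0 B5 8D AF at offsets 5–8.
U+22F7 → 3-byte form E2 8B B7 at offsets 9–11.
U+018D → 2-byte form C6 8D at offsets 12–13.
U+2972C → 4-byte form F0 A9 9C AC at offsets 14–17.
Offset 17 falls in char 6's range; it's byte 4 of F0 A9 9C AC = 0xAC.

0xAC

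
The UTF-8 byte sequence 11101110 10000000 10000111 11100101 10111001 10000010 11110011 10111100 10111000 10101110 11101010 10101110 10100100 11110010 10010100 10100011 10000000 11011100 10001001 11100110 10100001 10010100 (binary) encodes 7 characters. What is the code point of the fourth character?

U+ABA4

Offset 0: leading byte 0xEE = 11101110 → 3-byte char #1 = EE 80 87.
Offset 3: leading byte 0xE5 = 11100101 → 3-byte char #2 = E5 B9 82.
Offset 6: leading byte 0xF3 = 11110011 → 4-byte char #3 = F3 BC B8 AE.
Offset 10: leading byte 0xEA = 11101010 → 3-byte char #4 = EA AE A4.
Leading byte 0xEA = 11101010 matches 1110xxxx → 3-byte sequence.
Byte 1: 0xEA = 11101010, payload 1010 (4 bits).
Byte 2: 0xAE = 10101110 (10xxxxxx ✓), payload 101110.
Byte 3: 0xA4 = 10100100 (10xxxxxx ✓), payload 100100.
Concatenate: 1010101110100100 = 0xABA4 (16 bits → U+ABA4).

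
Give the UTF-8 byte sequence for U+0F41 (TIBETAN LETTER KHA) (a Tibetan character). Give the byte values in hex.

E0 BD 81

U+0F41 = 0xF41 = 3905 decimal. In range U+0800–U+FFFF → 3-byte form: 1110xxxx 10xxxxxx 10xxxxxx.
Binary (16 bits): 0000111101000001.
Split 4+6+6: 0000 | 111101 | 000001.
Byte 1: 11100000 = 0xE0.
Byte 2: 10111101 = 0xBD.
Byte 3: 10000001 = 0x81.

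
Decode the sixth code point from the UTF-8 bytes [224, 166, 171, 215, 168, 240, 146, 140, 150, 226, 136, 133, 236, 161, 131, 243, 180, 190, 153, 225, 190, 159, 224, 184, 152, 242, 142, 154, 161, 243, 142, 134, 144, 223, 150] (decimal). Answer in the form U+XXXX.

Offset 0: leading byte 0xE0 = 11100000 → 3-byte char #1 = E0 A6 AB.
Offset 3: leading byte 0xD7 = 11010111 → 2-byte char #2 = D7 A8.
Offset 5: leading byte 0xF0 = 11110000 → 4-byte char #3 = F0 92 8C 96.
Offset 9: leading byte 0xE2 = 11100010 → 3-byte char #4 = E2 88 85.
Offset 12: leading byte 0xEC = 11101100 → 3-byte char #5 = EC A1 83.
Offset 15: leading byte 0xF3 = 11110011 → 4-byte char #6 = F3 B4 BE 99.
Leading byte 0xF3 = 11110011 matches 11110xxx → 4-byte sequence.
Byte 1: 0xF3 = 11110011, payload 011 (3 bits).
Byte 2: 0xB4 = 10110100 (10xxxxxx ✓), payload 110100.
Byte 3: 0xBE = 10111110 (10xxxxxx ✓), payload 111110.
Byte 4: 0x99 = 10011001 (10xxxxxx ✓), payload 011001.
Concatenate: 011110100111110011001 = 0xF4F99 (21 bits → U+F4F99).

U+F4F99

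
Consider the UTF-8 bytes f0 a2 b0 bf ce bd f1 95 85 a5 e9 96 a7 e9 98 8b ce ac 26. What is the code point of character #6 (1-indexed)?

U+03AC

Offset 0: leading byte 0xF0 = 11110000 → 4-byte char #1 = F0 A2 B0 BF.
Offset 4: leading byte 0xCE = 11001110 → 2-byte char #2 = CE BD.
Offset 6: leading byte 0xF1 = 11110001 → 4-byte char #3 = F1 95 85 A5.
Offset 10: leading byte 0xE9 = 11101001 → 3-byte char #4 = E9 96 A7.
Offset 13: leading byte 0xE9 = 11101001 → 3-byte char #5 = E9 98 8B.
Offset 16: leading byte 0xCE = 11001110 → 2-byte char #6 = CE AC.
Leading byte 0xCE = 11001110 matches 110xxxxx → 2-byte sequence.
Byte 1: 0xCE = 11001110, payload 01110 (5 bits).
Byte 2: 0xAC = 10101100 (10xxxxxx ✓), payload 101100.
Concatenate: 01110101100 = 0x3AC (11 bits → U+03AC).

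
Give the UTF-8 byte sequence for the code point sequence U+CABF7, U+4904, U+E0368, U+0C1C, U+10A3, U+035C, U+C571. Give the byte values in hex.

F3 8A AF B7 E4 A4 84 F3 A0 8D A8 E0 B0 9C E1 82 A3 CD 9C EC 95 B1

U+CABF7: 4-byte form → F3 8A AF B7.
U+4904: 3-byte form → E4 A4 84.
U+E0368: 4-byte form → F3 A0 8D A8.
U+0C1C: 3-byte form → E0 B0 9C.
U+10A3: 3-byte form → E1 82 A3.
U+035C: 2-byte form → CD 9C.
U+C571: 3-byte form → EC 95 B1.
Concatenated (22 bytes): F3 8A AF B7 E4 A4 84 F3 A0 8D A8 E0 B0 9C E1 82 A3 CD 9C EC 95 B1.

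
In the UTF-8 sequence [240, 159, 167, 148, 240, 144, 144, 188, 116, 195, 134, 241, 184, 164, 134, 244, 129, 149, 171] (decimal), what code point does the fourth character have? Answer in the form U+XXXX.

Offset 0: leading byte 0xF0 = 11110000 → 4-byte char #1 = F0 9F A7 94.
Offset 4: leading byte 0xF0 = 11110000 → 4-byte char #2 = F0 90 90 BC.
Offset 8: leading byte 0x74 = 01110100 → 1-byte char #3 = 74.
Offset 9: leading byte 0xC3 = 11000011 → 2-byte char #4 = C3 86.
Leading byte 0xC3 = 11000011 matches 110xxxxx → 2-byte sequence.
Byte 1: 0xC3 = 11000011, payload 00011 (5 bits).
Byte 2: 0x86 = 10000110 (10xxxxxx ✓), payload 000110.
Concatenate: 00011000110 = 0xC6 (11 bits → U+00C6).

U+00C6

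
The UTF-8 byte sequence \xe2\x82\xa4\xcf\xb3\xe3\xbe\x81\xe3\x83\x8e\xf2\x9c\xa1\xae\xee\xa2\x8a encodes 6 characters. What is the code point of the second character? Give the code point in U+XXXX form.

Offset 0: leading byte 0xE2 = 11100010 → 3-byte char #1 = E2 82 A4.
Offset 3: leading byte 0xCF = 11001111 → 2-byte char #2 = CF B3.
Leading byte 0xCF = 11001111 matches 110xxxxx → 2-byte sequence.
Byte 1: 0xCF = 11001111, payload 01111 (5 bits).
Byte 2: 0xB3 = 10110011 (10xxxxxx ✓), payload 110011.
Concatenate: 01111110011 = 0x3F3 (11 bits → U+03F3).

U+03F3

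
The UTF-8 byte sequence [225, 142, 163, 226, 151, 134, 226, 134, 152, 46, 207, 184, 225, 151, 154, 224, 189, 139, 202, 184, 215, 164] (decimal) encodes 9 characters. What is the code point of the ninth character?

U+05E4

Offset 0: leading byte 0xE1 = 11100001 → 3-byte char #1 = E1 8E A3.
Offset 3: leading byte 0xE2 = 11100010 → 3-byte char #2 = E2 97 86.
Offset 6: leading byte 0xE2 = 11100010 → 3-byte char #3 = E2 86 98.
Offset 9: leading byte 0x2E = 00101110 → 1-byte char #4 = 2E.
Offset 10: leading byte 0xCF = 11001111 → 2-byte char #5 = CF B8.
Offset 12: leading byte 0xE1 = 11100001 → 3-byte char #6 = E1 97 9A.
Offset 15: leading byte 0xE0 = 11100000 → 3-byte char #7 = E0 BD 8B.
Offset 18: leading byte 0xCA = 11001010 → 2-byte char #8 = CA B8.
Offset 20: leading byte 0xD7 = 11010111 → 2-byte char #9 = D7 A4.
Leading byte 0xD7 = 11010111 matches 110xxxxx → 2-byte sequence.
Byte 1: 0xD7 = 11010111, payload 10111 (5 bits).
Byte 2: 0xA4 = 10100100 (10xxxxxx ✓), payload 100100.
Concatenate: 10111100100 = 0x5E4 (11 bits → U+05E4).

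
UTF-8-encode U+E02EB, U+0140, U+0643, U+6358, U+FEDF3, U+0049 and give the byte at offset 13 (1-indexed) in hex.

1-indexed offset 13 is 0-indexed offset 12.
U+E02EB → 4-byte form F3 A0 8B AB at offsets 0–3.
U+0140 → 2-byte form C5 80 at offsets 4–5.
U+0643 → 2-byte form D9 83 at offsets 6–7.
U+6358 → 3-byte form E6 8D 98 at offsets 8–10.
U+FEDF3 → 4-byte form F3 BE B7 B3 at offsets 11–14.
Offset 12 falls in char 5's range; it's byte 2 of F3 BE B7 B3 = 0xBE.

0xBE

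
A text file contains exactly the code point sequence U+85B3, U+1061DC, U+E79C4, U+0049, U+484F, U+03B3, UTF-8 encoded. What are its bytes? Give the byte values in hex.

U+85B3: 3-byte form → E8 96 B3.
U+1061DC: 4-byte form → F4 86 87 9C.
U+E79C4: 4-byte form → F3 A7 A7 84.
U+0049: 1-byte form → 49.
U+484F: 3-byte form → E4 A1 8F.
U+03B3: 2-byte form → CE B3.
Concatenated (17 bytes): E8 96 B3 F4 86 87 9C F3 A7 A7 84 49 E4 A1 8F CE B3.

E8 96 B3 F4 86 87 9C F3 A7 A7 84 49 E4 A1 8F CE B3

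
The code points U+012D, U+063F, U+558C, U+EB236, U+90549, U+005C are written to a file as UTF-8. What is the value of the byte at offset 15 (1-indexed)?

0x89

1-indexed offset 15 is 0-indexed offset 14.
U+012D → 2-byte form C4 AD at offsets 0–1.
U+063F → 2-byte form D8 BF at offsets 2–3.
U+558C → 3-byte form E5 96 8C at offsets 4–6.
U+EB236 → 4-byte form F3 AB 88 B6 at offsets 7–10.
U+90549 → 4-byte form F2 90 95 89 at offsets 11–14.
Offset 14 falls in char 5's range; it's byte 4 of F2 90 95 89 = 0x89.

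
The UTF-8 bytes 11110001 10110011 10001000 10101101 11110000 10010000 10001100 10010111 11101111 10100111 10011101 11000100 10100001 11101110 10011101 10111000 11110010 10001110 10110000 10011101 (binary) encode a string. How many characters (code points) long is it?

6

Byte at offset 0: 0xF1 = 11110001 → 4-byte char (#1). Advance 4.
Byte at offset 4: 0xF0 = 11110000 → 4-byte char (#2). Advance 4.
Byte at offset 8: 0xEF = 11101111 → 3-byte char (#3). Advance 3.
Byte at offset 11: 0xC4 = 11000100 → 2-byte char (#4). Advance 2.
Byte at offset 13: 0xEE = 11101110 → 3-byte char (#5). Advance 3.
Byte at offset 16: 0xF2 = 11110010 → 4-byte char (#6). Advance 4.
Reached end at offset 20 after 6 code points.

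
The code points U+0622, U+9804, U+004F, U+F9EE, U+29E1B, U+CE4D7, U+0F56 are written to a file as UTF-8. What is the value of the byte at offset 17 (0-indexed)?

U+0622 → 2-byte form D8 A2 at offsets 0–1.
U+9804 → 3-byte form E9 A0 84 at offsets 2–4.
U+004F → 1-byte form 4F at offsets 5–5.
U+F9EE → 3-byte form EF A7 AE at offsets 6–8.
U+29E1B → 4-byte form F0 A9 B8 9B at offsets 9–12.
U+CE4D7 → 4-byte form F3 8E 93 97 at offsets 13–16.
U+0F56 → 3-byte form E0 BD 96 at offsets 17–19.
Offset 17 falls in char 7's range; it's byte 1 of E0 BD 96 = 0xE0.

0xE0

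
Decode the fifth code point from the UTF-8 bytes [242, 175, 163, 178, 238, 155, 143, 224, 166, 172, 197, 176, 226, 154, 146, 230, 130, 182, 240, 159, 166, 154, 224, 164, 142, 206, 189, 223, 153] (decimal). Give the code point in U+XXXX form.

Offset 0: leading byte 0xF2 = 11110010 → 4-byte char #1 = F2 AF A3 B2.
Offset 4: leading byte 0xEE = 11101110 → 3-byte char #2 = EE 9B 8F.
Offset 7: leading byte 0xE0 = 11100000 → 3-byte char #3 = E0 A6 AC.
Offset 10: leading byte 0xC5 = 11000101 → 2-byte char #4 = C5 B0.
Offset 12: leading byte 0xE2 = 11100010 → 3-byte char #5 = E2 9A 92.
Leading byte 0xE2 = 11100010 matches 1110xxxx → 3-byte sequence.
Byte 1: 0xE2 = 11100010, payload 0010 (4 bits).
Byte 2: 0x9A = 10011010 (10xxxxxx ✓), payload 011010.
Byte 3: 0x92 = 10010010 (10xxxxxx ✓), payload 010010.
Concatenate: 0010011010010010 = 0x2692 (16 bits → U+2692).

U+2692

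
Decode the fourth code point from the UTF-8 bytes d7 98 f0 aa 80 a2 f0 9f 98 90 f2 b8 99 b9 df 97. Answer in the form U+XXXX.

U+B8679

Offset 0: leading byte 0xD7 = 11010111 → 2-byte char #1 = D7 98.
Offset 2: leading byte 0xF0 = 11110000 → 4-byte char #2 = F0 AA 80 A2.
Offset 6: leading byte 0xF0 = 11110000 → 4-byte char #3 = F0 9F 98 90.
Offset 10: leading byte 0xF2 = 11110010 → 4-byte char #4 = F2 B8 99 B9.
Leading byte 0xF2 = 11110010 matches 11110xxx → 4-byte sequence.
Byte 1: 0xF2 = 11110010, payload 010 (3 bits).
Byte 2: 0xB8 = 10111000 (10xxxxxx ✓), payload 111000.
Byte 3: 0x99 = 10011001 (10xxxxxx ✓), payload 011001.
Byte 4: 0xB9 = 10111001 (10xxxxxx ✓), payload 111001.
Concatenate: 010111000011001111001 = 0xB8679 (21 bits → U+B8679).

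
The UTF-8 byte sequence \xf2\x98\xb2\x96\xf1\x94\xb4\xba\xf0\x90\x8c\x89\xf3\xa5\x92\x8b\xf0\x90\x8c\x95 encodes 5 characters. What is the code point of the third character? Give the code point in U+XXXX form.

U+10309

Offset 0: leading byte 0xF2 = 11110010 → 4-byte char #1 = F2 98 B2 96.
Offset 4: leading byte 0xF1 = 11110001 → 4-byte char #2 = F1 94 B4 BA.
Offset 8: leading byte 0xF0 = 11110000 → 4-byte char #3 = F0 90 8C 89.
Leading byte 0xF0 = 11110000 matches 11110xxx → 4-byte sequence.
Byte 1: 0xF0 = 11110000, payload 000 (3 bits).
Byte 2: 0x90 = 10010000 (10xxxxxx ✓), payload 010000.
Byte 3: 0x8C = 10001100 (10xxxxxx ✓), payload 001100.
Byte 4: 0x89 = 10001001 (10xxxxxx ✓), payload 001001.
Concatenate: 000010000001100001001 = 0x10309 (21 bits → U+10309).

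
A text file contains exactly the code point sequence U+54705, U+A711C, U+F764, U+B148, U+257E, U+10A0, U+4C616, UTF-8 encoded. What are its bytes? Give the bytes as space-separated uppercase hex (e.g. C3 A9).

F1 94 9C 85 F2 A7 84 9C EF 9D A4 EB 85 88 E2 95 BE E1 82 A0 F1 8C 98 96

U+54705: 4-byte form → F1 94 9C 85.
U+A711C: 4-byte form → F2 A7 84 9C.
U+F764: 3-byte form → EF 9D A4.
U+B148: 3-byte form → EB 85 88.
U+257E: 3-byte form → E2 95 BE.
U+10A0: 3-byte form → E1 82 A0.
U+4C616: 4-byte form → F1 8C 98 96.
Concatenated (24 bytes): F1 94 9C 85 F2 A7 84 9C EF 9D A4 EB 85 88 E2 95 BE E1 82 A0 F1 8C 98 96.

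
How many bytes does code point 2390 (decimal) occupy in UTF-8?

U+0956 = 0x956. UTF-8 uses 1 byte below 0x80, 2 below 0x800, 3 below 0x10000, 4 up to 0x10FFFF. 0x956 is in U+0800–U+FFFF → 3 bytes.

3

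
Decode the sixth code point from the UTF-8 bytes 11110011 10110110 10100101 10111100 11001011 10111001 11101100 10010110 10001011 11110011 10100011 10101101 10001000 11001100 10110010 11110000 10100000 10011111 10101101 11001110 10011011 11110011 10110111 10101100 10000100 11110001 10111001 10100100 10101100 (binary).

U+207ED

Offset 0: leading byte 0xF3 = 11110011 → 4-byte char #1 = F3 B6 A5 BC.
Offset 4: leading byte 0xCB = 11001011 → 2-byte char #2 = CB B9.
Offset 6: leading byte 0xEC = 11101100 → 3-byte char #3 = EC 96 8B.
Offset 9: leading byte 0xF3 = 11110011 → 4-byte char #4 = F3 A3 AD 88.
Offset 13: leading byte 0xCC = 11001100 → 2-byte char #5 = CC B2.
Offset 15: leading byte 0xF0 = 11110000 → 4-byte char #6 = F0 A0 9F AD.
Leading byte 0xF0 = 11110000 matches 11110xxx → 4-byte sequence.
Byte 1: 0xF0 = 11110000, payload 000 (3 bits).
Byte 2: 0xA0 = 10100000 (10xxxxxx ✓), payload 100000.
Byte 3: 0x9F = 10011111 (10xxxxxx ✓), payload 011111.
Byte 4: 0xAD = 10101101 (10xxxxxx ✓), payload 101101.
Concatenate: 000100000011111101101 = 0x207ED (21 bits → U+207ED).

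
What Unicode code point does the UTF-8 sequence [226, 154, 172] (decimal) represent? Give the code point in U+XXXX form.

U+26AC

Leading byte 0xE2 = 11100010 matches 1110xxxx → 3-byte sequence.
Byte 1: 0xE2 = 11100010, payload 0010 (4 bits).
Byte 2: 0x9A = 10011010 (10xxxxxx ✓), payload 011010.
Byte 3: 0xAC = 10101100 (10xxxxxx ✓), payload 101100.
Concatenate: 0010011010101100 = 0x26AC (16 bits → U+26AC).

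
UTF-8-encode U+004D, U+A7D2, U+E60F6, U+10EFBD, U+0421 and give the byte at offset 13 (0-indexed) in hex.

U+004D → 1-byte form 4D at offsets 0–0.
U+A7D2 → 3-byte form EA 9F 92 at offsets 1–3.
U+E60F6 → 4-byte form F3 A6 83 B6 at offsets 4–7.
U+10EFBD → 4-byte form F4 8E BE BD at offsets 8–11.
U+0421 → 2-byte form D0 A1 at offsets 12–13.
Offset 13 falls in char 5's range; it's byte 2 of D0 A1 = 0xA1.

0xA1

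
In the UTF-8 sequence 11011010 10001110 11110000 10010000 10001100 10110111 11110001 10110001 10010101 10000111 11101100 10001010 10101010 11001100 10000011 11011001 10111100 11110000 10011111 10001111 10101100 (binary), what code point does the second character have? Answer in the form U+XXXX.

U+10337

Offset 0: leading byte 0xDA = 11011010 → 2-byte char #1 = DA 8E.
Offset 2: leading byte 0xF0 = 11110000 → 4-byte char #2 = F0 90 8C B7.
Leading byte 0xF0 = 11110000 matches 11110xxx → 4-byte sequence.
Byte 1: 0xF0 = 11110000, payload 000 (3 bits).
Byte 2: 0x90 = 10010000 (10xxxxxx ✓), payload 010000.
Byte 3: 0x8C = 10001100 (10xxxxxx ✓), payload 001100.
Byte 4: 0xB7 = 10110111 (10xxxxxx ✓), payload 110111.
Concatenate: 000010000001100110111 = 0x10337 (21 bits → U+10337).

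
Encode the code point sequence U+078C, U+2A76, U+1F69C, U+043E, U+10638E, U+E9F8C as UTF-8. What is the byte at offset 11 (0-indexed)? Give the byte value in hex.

0xF4

U+078C → 2-byte form DE 8C at offsets 0–1.
U+2A76 → 3-byte form E2 A9 B6 at offsets 2–4.
U+1F69C → 4-byte form F0 9F 9A 9C at offsets 5–8.
U+043E → 2-byte form D0 BE at offsets 9–10.
U+10638E → 4-byte form F4 86 8E 8E at offsets 11–14.
Offset 11 falls in char 5's range; it's byte 1 of F4 86 8E 8E = 0xF4.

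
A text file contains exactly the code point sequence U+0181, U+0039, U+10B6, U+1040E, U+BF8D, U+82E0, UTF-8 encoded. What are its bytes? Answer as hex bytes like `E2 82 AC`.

C6 81 39 E1 82 B6 F0 90 90 8E EB BE 8D E8 8B A0

U+0181: 2-byte form → C6 81.
U+0039: 1-byte form → 39.
U+10B6: 3-byte form → E1 82 B6.
U+1040E: 4-byte form → F0 90 90 8E.
U+BF8D: 3-byte form → EB BE 8D.
U+82E0: 3-byte form → E8 8B A0.
Concatenated (16 bytes): C6 81 39 E1 82 B6 F0 90 90 8E EB BE 8D E8 8B A0.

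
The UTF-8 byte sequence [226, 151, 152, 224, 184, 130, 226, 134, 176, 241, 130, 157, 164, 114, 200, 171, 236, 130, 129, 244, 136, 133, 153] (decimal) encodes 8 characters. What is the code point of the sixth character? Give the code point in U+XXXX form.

Offset 0: leading byte 0xE2 = 11100010 → 3-byte char #1 = E2 97 98.
Offset 3: leading byte 0xE0 = 11100000 → 3-byte char #2 = E0 B8 82.
Offset 6: leading byte 0xE2 = 11100010 → 3-byte char #3 = E2 86 B0.
Offset 9: leading byte 0xF1 = 11110001 → 4-byte char #4 = F1 82 9D A4.
Offset 13: leading byte 0x72 = 01110010 → 1-byte char #5 = 72.
Offset 14: leading byte 0xC8 = 11001000 → 2-byte char #6 = C8 AB.
Leading byte 0xC8 = 11001000 matches 110xxxxx → 2-byte sequence.
Byte 1: 0xC8 = 11001000, payload 01000 (5 bits).
Byte 2: 0xAB = 10101011 (10xxxxxx ✓), payload 101011.
Concatenate: 01000101011 = 0x22B (11 bits → U+022B).

U+022B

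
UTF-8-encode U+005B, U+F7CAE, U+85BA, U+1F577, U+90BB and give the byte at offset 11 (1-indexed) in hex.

1-indexed offset 11 is 0-indexed offset 10.
U+005B → 1-byte form 5B at offsets 0–0.
U+F7CAE → 4-byte form F3 B7 B2 AE at offsets 1–4.
U+85BA → 3-byte form E8 96 BA at offsets 5–7.
U+1F577 → 4-byte form F0 9F 95 B7 at offsets 8–11.
Offset 10 falls in char 4's range; it's byte 3 of F0 9F 95 B7 = 0x95.

0x95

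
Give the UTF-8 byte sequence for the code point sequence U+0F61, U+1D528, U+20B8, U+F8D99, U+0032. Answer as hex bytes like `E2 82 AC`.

E0 BD A1 F0 9D 94 A8 E2 82 B8 F3 B8 B6 99 32

U+0F61: 3-byte form → E0 BD A1.
U+1D528: 4-byte form → F0 9D 94 A8.
U+20B8: 3-byte form → E2 82 B8.
U+F8D99: 4-byte form → F3 B8 B6 99.
U+0032: 1-byte form → 32.
Concatenated (15 bytes): E0 BD A1 F0 9D 94 A8 E2 82 B8 F3 B8 B6 99 32.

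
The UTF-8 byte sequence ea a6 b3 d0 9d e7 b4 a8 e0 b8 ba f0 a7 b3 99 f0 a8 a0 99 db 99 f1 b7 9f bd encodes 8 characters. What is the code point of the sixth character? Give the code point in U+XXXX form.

Offset 0: leading byte 0xEA = 11101010 → 3-byte char #1 = EA A6 B3.
Offset 3: leading byte 0xD0 = 11010000 → 2-byte char #2 = D0 9D.
Offset 5: leading byte 0xE7 = 11100111 → 3-byte char #3 = E7 B4 A8.
Offset 8: leading byte 0xE0 = 11100000 → 3-byte char #4 = E0 B8 BA.
Offset 11: leading byte 0xF0 = 11110000 → 4-byte char #5 = F0 A7 B3 99.
Offset 15: leading byte 0xF0 = 11110000 → 4-byte char #6 = F0 A8 A0 99.
Leading byte 0xF0 = 11110000 matches 11110xxx → 4-byte sequence.
Byte 1: 0xF0 = 11110000, payload 000 (3 bits).
Byte 2: 0xA8 = 10101000 (10xxxxxx ✓), payload 101000.
Byte 3: 0xA0 = 10100000 (10xxxxxx ✓), payload 100000.
Byte 4: 0x99 = 10011001 (10xxxxxx ✓), payload 011001.
Concatenate: 000101000100000011001 = 0x28819 (21 bits → U+28819).

U+28819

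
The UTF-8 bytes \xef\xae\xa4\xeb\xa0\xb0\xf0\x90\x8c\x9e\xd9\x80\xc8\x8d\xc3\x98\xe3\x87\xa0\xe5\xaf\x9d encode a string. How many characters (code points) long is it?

Byte at offset 0: 0xEF = 11101111 → 3-byte char (#1). Advance 3.
Byte at offset 3: 0xEB = 11101011 → 3-byte char (#2). Advance 3.
Byte at offset 6: 0xF0 = 11110000 → 4-byte char (#3). Advance 4.
Byte at offset 10: 0xD9 = 11011001 → 2-byte char (#4). Advance 2.
Byte at offset 12: 0xC8 = 11001000 → 2-byte char (#5). Advance 2.
Byte at offset 14: 0xC3 = 11000011 → 2-byte char (#6). Advance 2.
Byte at offset 16: 0xE3 = 11100011 → 3-byte char (#7). Advance 3.
Byte at offset 19: 0xE5 = 11100101 → 3-byte char (#8). Advance 3.
Reached end at offset 22 after 8 code points.

8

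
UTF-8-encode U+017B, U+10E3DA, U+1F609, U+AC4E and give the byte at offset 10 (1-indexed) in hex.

0x89

1-indexed offset 10 is 0-indexed offset 9.
U+017B → 2-byte form C5 BB at offsets 0–1.
U+10E3DA → 4-byte form F4 8E 8F 9A at offsets 2–5.
U+1F609 → 4-byte form F0 9F 98 89 at offsets 6–9.
Offset 9 falls in char 3's range; it's byte 4 of F0 9F 98 89 = 0x89.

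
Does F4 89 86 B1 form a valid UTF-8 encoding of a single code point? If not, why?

valid

Leading byte 0xF4 = 11110100 → 4-byte form.
Continuation bytes 0x89=10001001, 0x86=10000110, 0xB1=10110001 all match 10xxxxxx.
Decoded value 0x1091B1 is ≥ 0x10000 (shortest form) and not a surrogate.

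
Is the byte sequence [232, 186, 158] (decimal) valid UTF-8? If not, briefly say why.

valid

Leading byte 0xE8 = 11101000 → 3-byte form.
Continuation bytes 0xBA=10111010, 0x9E=10011110 all match 10xxxxxx.
Decoded value 0x8E9E is ≥ 0x800 (shortest form) and not a surrogate.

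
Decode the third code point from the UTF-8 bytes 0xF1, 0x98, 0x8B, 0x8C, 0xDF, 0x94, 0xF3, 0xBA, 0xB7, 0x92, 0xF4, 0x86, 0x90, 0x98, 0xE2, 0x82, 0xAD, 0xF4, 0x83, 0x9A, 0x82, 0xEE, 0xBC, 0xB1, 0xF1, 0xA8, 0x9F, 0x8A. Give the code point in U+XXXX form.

U+FADD2

Offset 0: leading byte 0xF1 = 11110001 → 4-byte char #1 = F1 98 8B 8C.
Offset 4: leading byte 0xDF = 11011111 → 2-byte char #2 = DF 94.
Offset 6: leading byte 0xF3 = 11110011 → 4-byte char #3 = F3 BA B7 92.
Leading byte 0xF3 = 11110011 matches 11110xxx → 4-byte sequence.
Byte 1: 0xF3 = 11110011, payload 011 (3 bits).
Byte 2: 0xBA = 10111010 (10xxxxxx ✓), payload 111010.
Byte 3: 0xB7 = 10110111 (10xxxxxx ✓), payload 110111.
Byte 4: 0x92 = 10010010 (10xxxxxx ✓), payload 010010.
Concatenate: 011111010110111010010 = 0xFADD2 (21 bits → U+FADD2).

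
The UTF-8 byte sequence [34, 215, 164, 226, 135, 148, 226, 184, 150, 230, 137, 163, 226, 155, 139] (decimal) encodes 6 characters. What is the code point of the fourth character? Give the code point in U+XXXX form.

U+2E16

Offset 0: leading byte 0x22 = 00100010 → 1-byte char #1 = 22.
Offset 1: leading byte 0xD7 = 11010111 → 2-byte char #2 = D7 A4.
Offset 3: leading byte 0xE2 = 11100010 → 3-byte char #3 = E2 87 94.
Offset 6: leading byte 0xE2 = 11100010 → 3-byte char #4 = E2 B8 96.
Leading byte 0xE2 = 11100010 matches 1110xxxx → 3-byte sequence.
Byte 1: 0xE2 = 11100010, payload 0010 (4 bits).
Byte 2: 0xB8 = 10111000 (10xxxxxx ✓), payload 111000.
Byte 3: 0x96 = 10010110 (10xxxxxx ✓), payload 010110.
Concatenate: 0010111000010110 = 0x2E16 (16 bits → U+2E16).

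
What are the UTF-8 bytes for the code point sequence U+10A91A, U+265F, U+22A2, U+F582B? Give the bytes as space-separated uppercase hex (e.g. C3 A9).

F4 8A A4 9A E2 99 9F E2 8A A2 F3 B5 A0 AB

U+10A91A: 4-byte form → F4 8A A4 9A.
U+265F: 3-byte form → E2 99 9F.
U+22A2: 3-byte form → E2 8A A2.
U+F582B: 4-byte form → F3 B5 A0 AB.
Concatenated (14 bytes): F4 8A A4 9A E2 99 9F E2 8A A2 F3 B5 A0 AB.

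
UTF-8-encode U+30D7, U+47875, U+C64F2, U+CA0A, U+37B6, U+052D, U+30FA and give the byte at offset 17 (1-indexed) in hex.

1-indexed offset 17 is 0-indexed offset 16.
U+30D7 → 3-byte form E3 83 97 at offsets 0–2.
U+47875 → 4-byte form F1 87 A1 B5 at offsets 3–6.
U+C64F2 → 4-byte form F3 86 93 B2 at offsets 7–10.
U+CA0A → 3-byte form EC A8 8A at offsets 11–13.
U+37B6 → 3-byte form E3 9E B6 at offsets 14–16.
Offset 16 falls in char 5's range; it's byte 3 of E3 9E B6 = 0xB6.

0xB6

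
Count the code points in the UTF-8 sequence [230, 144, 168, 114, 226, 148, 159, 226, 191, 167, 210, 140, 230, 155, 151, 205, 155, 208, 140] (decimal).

Byte at offset 0: 0xE6 = 11100110 → 3-byte char (#1). Advance 3.
Byte at offset 3: 0x72 = 01110010 → 1-byte char (#2). Advance 1.
Byte at offset 4: 0xE2 = 11100010 → 3-byte char (#3). Advance 3.
Byte at offset 7: 0xE2 = 11100010 → 3-byte char (#4). Advance 3.
Byte at offset 10: 0xD2 = 11010010 → 2-byte char (#5). Advance 2.
Byte at offset 12: 0xE6 = 11100110 → 3-byte char (#6). Advance 3.
Byte at offset 15: 0xCD = 11001101 → 2-byte char (#7). Advance 2.
Byte at offset 17: 0xD0 = 11010000 → 2-byte char (#8). Advance 2.
Reached end at offset 19 after 8 code points.

8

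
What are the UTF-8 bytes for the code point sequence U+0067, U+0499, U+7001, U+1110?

U+0067: 1-byte form → 67.
U+0499: 2-byte form → D2 99.
U+7001: 3-byte form → E7 80 81.
U+1110: 3-byte form → E1 84 90.
Concatenated (9 bytes): 67 D2 99 E7 80 81 E1 84 90.

67 D2 99 E7 80 81 E1 84 90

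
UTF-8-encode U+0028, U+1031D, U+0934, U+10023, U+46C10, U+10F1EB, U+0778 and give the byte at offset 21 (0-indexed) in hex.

U+0028 → 1-byte form 28 at offsets 0–0.
U+1031D → 4-byte form F0 90 8C 9D at offsets 1–4.
U+0934 → 3-byte form E0 A4 B4 at offsets 5–7.
U+10023 → 4-byte form F0 90 80 A3 at offsets 8–11.
U+46C10 → 4-byte form F1 86 B0 90 at offsets 12–15.
U+10F1EB → 4-byte form F4 8F 87 AB at offsets 16–19.
U+0778 → 2-byte form DD B8 at offsets 20–21.
Offset 21 falls in char 7's range; it's byte 2 of DD B8 = 0xB8.

0xB8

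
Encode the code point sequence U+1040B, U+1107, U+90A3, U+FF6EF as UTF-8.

U+1040B: 4-byte form → F0 90 90 8B.
U+1107: 3-byte form → E1 84 87.
U+90A3: 3-byte form → E9 82 A3.
U+FF6EF: 4-byte form → F3 BF 9B AF.
Concatenated (14 bytes): F0 90 90 8B E1 84 87 E9 82 A3 F3 BF 9B AF.

F0 90 90 8B E1 84 87 E9 82 A3 F3 BF 9B AF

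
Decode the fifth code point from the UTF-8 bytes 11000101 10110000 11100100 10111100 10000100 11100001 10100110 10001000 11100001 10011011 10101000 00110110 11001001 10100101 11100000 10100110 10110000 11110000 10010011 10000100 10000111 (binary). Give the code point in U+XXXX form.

Offset 0: leading byte 0xC5 = 11000101 → 2-byte char #1 = C5 B0.
Offset 2: leading byte 0xE4 = 11100100 → 3-byte char #2 = E4 BC 84.
Offset 5: leading byte 0xE1 = 11100001 → 3-byte char #3 = E1 A6 88.
Offset 8: leading byte 0xE1 = 11100001 → 3-byte char #4 = E1 9B A8.
Offset 11: leading byte 0x36 = 00110110 → 1-byte char #5 = 36.
Leading byte 0x36 = 00110110 matches 0xxxxxxx → 1-byte sequence.
Byte 1: 0x36 = 00110110, payload 0110110 (7 bits).
Concatenate: 0110110 = 0x36 (7 bits → U+0036).

U+0036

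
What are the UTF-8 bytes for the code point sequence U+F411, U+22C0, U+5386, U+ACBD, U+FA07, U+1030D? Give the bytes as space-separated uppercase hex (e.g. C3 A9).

EF 90 91 E2 8B 80 E5 8E 86 EA B2 BD EF A8 87 F0 90 8C 8D

U+F411: 3-byte form → EF 90 91.
U+22C0: 3-byte form → E2 8B 80.
U+5386: 3-byte form → E5 8E 86.
U+ACBD: 3-byte form → EA B2 BD.
U+FA07: 3-byte form → EF A8 87.
U+1030D: 4-byte form → F0 90 8C 8D.
Concatenated (19 bytes): EF 90 91 E2 8B 80 E5 8E 86 EA B2 BD EF A8 87 F0 90 8C 8D.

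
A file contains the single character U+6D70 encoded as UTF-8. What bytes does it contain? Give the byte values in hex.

E6 B5 B0

U+6D70 = 0x6D70 = 28016 decimal. In range U+0800–U+FFFF → 3-byte form: 1110xxxx 10xxxxxx 10xxxxxx.
Binary (16 bits): 0110110101110000.
Split 4+6+6: 0110 | 110101 | 110000.
Byte 1: 11100110 = 0xE6.
Byte 2: 10110101 = 0xB5.
Byte 3: 10110000 = 0xB0.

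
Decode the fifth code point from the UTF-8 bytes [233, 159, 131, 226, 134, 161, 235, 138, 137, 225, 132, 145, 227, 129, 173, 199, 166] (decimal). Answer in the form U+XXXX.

U+306D

Offset 0: leading byte 0xE9 = 11101001 → 3-byte char #1 = E9 9F 83.
Offset 3: leading byte 0xE2 = 11100010 → 3-byte char #2 = E2 86 A1.
Offset 6: leading byte 0xEB = 11101011 → 3-byte char #3 = EB 8A 89.
Offset 9: leading byte 0xE1 = 11100001 → 3-byte char #4 = E1 84 91.
Offset 12: leading byte 0xE3 = 11100011 → 3-byte char #5 = E3 81 AD.
Leading byte 0xE3 = 11100011 matches 1110xxxx → 3-byte sequence.
Byte 1: 0xE3 = 11100011, payload 0011 (4 bits).
Byte 2: 0x81 = 10000001 (10xxxxxx ✓), payload 000001.
Byte 3: 0xAD = 10101101 (10xxxxxx ✓), payload 101101.
Concatenate: 0011000001101101 = 0x306D (16 bits → U+306D).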